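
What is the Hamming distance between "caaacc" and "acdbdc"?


Comparing "caaacc" and "acdbdc" position by position:
  Position 0: 'c' vs 'a' => differ
  Position 1: 'a' vs 'c' => differ
  Position 2: 'a' vs 'd' => differ
  Position 3: 'a' vs 'b' => differ
  Position 4: 'c' vs 'd' => differ
  Position 5: 'c' vs 'c' => same
Total differences (Hamming distance): 5

5


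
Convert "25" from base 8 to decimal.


Input: "25" in base 8
Positional expansion:
  Digit '2' (value 2) x 8^1 = 16
  Digit '5' (value 5) x 8^0 = 5
Sum = 21

21


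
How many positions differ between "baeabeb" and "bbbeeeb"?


Comparing "baeabeb" and "bbbeeeb" position by position:
  Position 0: 'b' vs 'b' => same
  Position 1: 'a' vs 'b' => DIFFER
  Position 2: 'e' vs 'b' => DIFFER
  Position 3: 'a' vs 'e' => DIFFER
  Position 4: 'b' vs 'e' => DIFFER
  Position 5: 'e' vs 'e' => same
  Position 6: 'b' vs 'b' => same
Positions that differ: 4

4


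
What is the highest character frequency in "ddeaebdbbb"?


Input: ddeaebdbbb
Character counts:
  'a': 1
  'b': 4
  'd': 3
  'e': 2
Maximum frequency: 4

4


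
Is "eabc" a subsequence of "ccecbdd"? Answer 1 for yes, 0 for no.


Check if "eabc" is a subsequence of "ccecbdd"
Greedy scan:
  Position 0 ('c'): no match needed
  Position 1 ('c'): no match needed
  Position 2 ('e'): matches sub[0] = 'e'
  Position 3 ('c'): no match needed
  Position 4 ('b'): no match needed
  Position 5 ('d'): no match needed
  Position 6 ('d'): no match needed
Only matched 1/4 characters => not a subsequence

0


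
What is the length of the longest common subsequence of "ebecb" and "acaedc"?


LCS of "ebecb" and "acaedc"
DP table:
           a    c    a    e    d    c
      0    0    0    0    0    0    0
  e   0    0    0    0    1    1    1
  b   0    0    0    0    1    1    1
  e   0    0    0    0    1    1    1
  c   0    0    1    1    1    1    2
  b   0    0    1    1    1    1    2
LCS length = dp[5][6] = 2

2


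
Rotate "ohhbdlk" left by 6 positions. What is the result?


Input: "ohhbdlk", rotate left by 6
First 6 characters: "ohhbdl"
Remaining characters: "k"
Concatenate remaining + first: "k" + "ohhbdl" = "kohhbdl"

kohhbdl


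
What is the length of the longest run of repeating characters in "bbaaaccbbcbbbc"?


Input: "bbaaaccbbcbbbc"
Scanning for longest run:
  Position 1 ('b'): continues run of 'b', length=2
  Position 2 ('a'): new char, reset run to 1
  Position 3 ('a'): continues run of 'a', length=2
  Position 4 ('a'): continues run of 'a', length=3
  Position 5 ('c'): new char, reset run to 1
  Position 6 ('c'): continues run of 'c', length=2
  Position 7 ('b'): new char, reset run to 1
  Position 8 ('b'): continues run of 'b', length=2
  Position 9 ('c'): new char, reset run to 1
  Position 10 ('b'): new char, reset run to 1
  Position 11 ('b'): continues run of 'b', length=2
  Position 12 ('b'): continues run of 'b', length=3
  Position 13 ('c'): new char, reset run to 1
Longest run: 'a' with length 3

3


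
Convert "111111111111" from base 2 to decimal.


Input: "111111111111" in base 2
Positional expansion:
  Digit '1' (value 1) x 2^11 = 2048
  Digit '1' (value 1) x 2^10 = 1024
  Digit '1' (value 1) x 2^9 = 512
  Digit '1' (value 1) x 2^8 = 256
  Digit '1' (value 1) x 2^7 = 128
  Digit '1' (value 1) x 2^6 = 64
  Digit '1' (value 1) x 2^5 = 32
  Digit '1' (value 1) x 2^4 = 16
  Digit '1' (value 1) x 2^3 = 8
  Digit '1' (value 1) x 2^2 = 4
  Digit '1' (value 1) x 2^1 = 2
  Digit '1' (value 1) x 2^0 = 1
Sum = 4095

4095


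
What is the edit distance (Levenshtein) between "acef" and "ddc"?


Computing edit distance: "acef" -> "ddc"
DP table:
           d    d    c
      0    1    2    3
  a   1    1    2    3
  c   2    2    2    2
  e   3    3    3    3
  f   4    4    4    4
Edit distance = dp[4][3] = 4

4


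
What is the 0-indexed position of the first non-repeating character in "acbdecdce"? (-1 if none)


Input: acbdecdce
Character frequencies:
  'a': 1
  'b': 1
  'c': 3
  'd': 2
  'e': 2
Scanning left to right for freq == 1:
  Position 0 ('a'): unique! => answer = 0

0


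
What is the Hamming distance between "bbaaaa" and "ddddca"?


Comparing "bbaaaa" and "ddddca" position by position:
  Position 0: 'b' vs 'd' => differ
  Position 1: 'b' vs 'd' => differ
  Position 2: 'a' vs 'd' => differ
  Position 3: 'a' vs 'd' => differ
  Position 4: 'a' vs 'c' => differ
  Position 5: 'a' vs 'a' => same
Total differences (Hamming distance): 5

5


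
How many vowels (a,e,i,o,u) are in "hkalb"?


Input: hkalb
Checking each character:
  'h' at position 0: consonant
  'k' at position 1: consonant
  'a' at position 2: vowel (running total: 1)
  'l' at position 3: consonant
  'b' at position 4: consonant
Total vowels: 1

1


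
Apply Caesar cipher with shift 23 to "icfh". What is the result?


Caesar cipher: shift "icfh" by 23
  'i' (pos 8) + 23 = pos 5 = 'f'
  'c' (pos 2) + 23 = pos 25 = 'z'
  'f' (pos 5) + 23 = pos 2 = 'c'
  'h' (pos 7) + 23 = pos 4 = 'e'
Result: fzce

fzce


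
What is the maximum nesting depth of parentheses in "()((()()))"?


Input: "()((()()))"
Tracking depth:
  Position 0 '(': depth becomes 1
  Position 1 ')': depth becomes 0
  Position 2 '(': depth becomes 1
  Position 3 '(': depth becomes 2
  Position 4 '(': depth becomes 3
  Position 5 ')': depth becomes 2
  Position 6 '(': depth becomes 3
  Position 7 ')': depth becomes 2
  Position 8 ')': depth becomes 1
  Position 9 ')': depth becomes 0
Maximum depth reached: 3

3


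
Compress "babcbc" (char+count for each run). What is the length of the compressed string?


Input: babcbc
Runs:
  'b' x 1 => "b1"
  'a' x 1 => "a1"
  'b' x 1 => "b1"
  'c' x 1 => "c1"
  'b' x 1 => "b1"
  'c' x 1 => "c1"
Compressed: "b1a1b1c1b1c1"
Compressed length: 12

12


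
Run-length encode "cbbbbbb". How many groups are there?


Input: cbbbbbb
Scanning for consecutive runs:
  Group 1: 'c' x 1 (positions 0-0)
  Group 2: 'b' x 6 (positions 1-6)
Total groups: 2

2


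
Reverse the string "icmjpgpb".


Input: icmjpgpb
Reading characters right to left:
  Position 7: 'b'
  Position 6: 'p'
  Position 5: 'g'
  Position 4: 'p'
  Position 3: 'j'
  Position 2: 'm'
  Position 1: 'c'
  Position 0: 'i'
Reversed: bpgpjmci

bpgpjmci


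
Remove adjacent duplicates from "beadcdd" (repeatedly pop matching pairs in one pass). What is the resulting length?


Input: beadcdd
Stack-based adjacent duplicate removal:
  Read 'b': push. Stack: b
  Read 'e': push. Stack: be
  Read 'a': push. Stack: bea
  Read 'd': push. Stack: bead
  Read 'c': push. Stack: beadc
  Read 'd': push. Stack: beadcd
  Read 'd': matches stack top 'd' => pop. Stack: beadc
Final stack: "beadc" (length 5)

5


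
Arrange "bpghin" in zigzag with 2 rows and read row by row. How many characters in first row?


Zigzag "bpghin" into 2 rows:
Placing characters:
  'b' => row 0
  'p' => row 1
  'g' => row 0
  'h' => row 1
  'i' => row 0
  'n' => row 1
Rows:
  Row 0: "bgi"
  Row 1: "phn"
First row length: 3

3


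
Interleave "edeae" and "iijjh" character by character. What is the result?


Interleaving "edeae" and "iijjh":
  Position 0: 'e' from first, 'i' from second => "ei"
  Position 1: 'd' from first, 'i' from second => "di"
  Position 2: 'e' from first, 'j' from second => "ej"
  Position 3: 'a' from first, 'j' from second => "aj"
  Position 4: 'e' from first, 'h' from second => "eh"
Result: eidiejajeh

eidiejajeh


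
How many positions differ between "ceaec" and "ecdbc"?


Comparing "ceaec" and "ecdbc" position by position:
  Position 0: 'c' vs 'e' => DIFFER
  Position 1: 'e' vs 'c' => DIFFER
  Position 2: 'a' vs 'd' => DIFFER
  Position 3: 'e' vs 'b' => DIFFER
  Position 4: 'c' vs 'c' => same
Positions that differ: 4

4


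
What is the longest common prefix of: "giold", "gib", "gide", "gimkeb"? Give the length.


Words: giold, gib, gide, gimkeb
  Position 0: all 'g' => match
  Position 1: all 'i' => match
  Position 2: ('o', 'b', 'd', 'm') => mismatch, stop
LCP = "gi" (length 2)

2


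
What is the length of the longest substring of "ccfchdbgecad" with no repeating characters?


Input: "ccfchdbgecad"
Sliding window (track last position of each char):
  Position 0 ('c'): window [0,0] length 1 -- new best
  Position 1 ('c'): repeat (last at 0), move window start to 1
  Position 1 ('c'): window [1,1] length 1
  Position 2 ('f'): window [1,2] length 2 -- new best
  Position 3 ('c'): repeat (last at 1), move window start to 2
  Position 3 ('c'): window [2,3] length 2
  Position 4 ('h'): window [2,4] length 3 -- new best
  Position 5 ('d'): window [2,5] length 4 -- new best
  Position 6 ('b'): window [2,6] length 5 -- new best
  Position 7 ('g'): window [2,7] length 6 -- new best
  Position 8 ('e'): window [2,8] length 7 -- new best
  Position 9 ('c'): repeat (last at 3), move window start to 4
  Position 9 ('c'): window [4,9] length 6
  Position 10 ('a'): window [4,10] length 7
  Position 11 ('d'): repeat (last at 5), move window start to 6
  Position 11 ('d'): window [6,11] length 6
Longest substring with no repeats: "fchdbge" with length 7

7


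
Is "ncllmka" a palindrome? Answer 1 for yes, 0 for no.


Input: ncllmka
Reversed: akmllcn
  Compare pos 0 ('n') with pos 6 ('a'): MISMATCH
  Compare pos 1 ('c') with pos 5 ('k'): MISMATCH
  Compare pos 2 ('l') with pos 4 ('m'): MISMATCH
Result: not a palindrome

0


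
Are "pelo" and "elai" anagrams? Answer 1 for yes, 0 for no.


Strings: "pelo", "elai"
Sorted first:  elop
Sorted second: aeil
Differ at position 0: 'e' vs 'a' => not anagrams

0


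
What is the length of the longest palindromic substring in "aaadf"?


Input: "aaadf"
Checking substrings for palindromes:
  [0:3] "aaa" (len 3) => palindrome
  [0:2] "aa" (len 2) => palindrome
  [1:3] "aa" (len 2) => palindrome
Longest palindromic substring: "aaa" with length 3

3


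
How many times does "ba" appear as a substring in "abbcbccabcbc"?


Searching for "ba" in "abbcbccabcbc"
Scanning each position:
  Position 0: "ab" => no
  Position 1: "bb" => no
  Position 2: "bc" => no
  Position 3: "cb" => no
  Position 4: "bc" => no
  Position 5: "cc" => no
  Position 6: "ca" => no
  Position 7: "ab" => no
  Position 8: "bc" => no
  Position 9: "cb" => no
  Position 10: "bc" => no
Total occurrences: 0

0


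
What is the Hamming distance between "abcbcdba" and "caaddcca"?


Comparing "abcbcdba" and "caaddcca" position by position:
  Position 0: 'a' vs 'c' => differ
  Position 1: 'b' vs 'a' => differ
  Position 2: 'c' vs 'a' => differ
  Position 3: 'b' vs 'd' => differ
  Position 4: 'c' vs 'd' => differ
  Position 5: 'd' vs 'c' => differ
  Position 6: 'b' vs 'c' => differ
  Position 7: 'a' vs 'a' => same
Total differences (Hamming distance): 7

7


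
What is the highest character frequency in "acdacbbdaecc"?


Input: acdacbbdaecc
Character counts:
  'a': 3
  'b': 2
  'c': 4
  'd': 2
  'e': 1
Maximum frequency: 4

4


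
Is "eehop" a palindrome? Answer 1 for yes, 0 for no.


Input: eehop
Reversed: pohee
  Compare pos 0 ('e') with pos 4 ('p'): MISMATCH
  Compare pos 1 ('e') with pos 3 ('o'): MISMATCH
Result: not a palindrome

0


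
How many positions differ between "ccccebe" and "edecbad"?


Comparing "ccccebe" and "edecbad" position by position:
  Position 0: 'c' vs 'e' => DIFFER
  Position 1: 'c' vs 'd' => DIFFER
  Position 2: 'c' vs 'e' => DIFFER
  Position 3: 'c' vs 'c' => same
  Position 4: 'e' vs 'b' => DIFFER
  Position 5: 'b' vs 'a' => DIFFER
  Position 6: 'e' vs 'd' => DIFFER
Positions that differ: 6

6


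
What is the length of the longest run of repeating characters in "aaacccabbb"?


Input: "aaacccabbb"
Scanning for longest run:
  Position 1 ('a'): continues run of 'a', length=2
  Position 2 ('a'): continues run of 'a', length=3
  Position 3 ('c'): new char, reset run to 1
  Position 4 ('c'): continues run of 'c', length=2
  Position 5 ('c'): continues run of 'c', length=3
  Position 6 ('a'): new char, reset run to 1
  Position 7 ('b'): new char, reset run to 1
  Position 8 ('b'): continues run of 'b', length=2
  Position 9 ('b'): continues run of 'b', length=3
Longest run: 'a' with length 3

3


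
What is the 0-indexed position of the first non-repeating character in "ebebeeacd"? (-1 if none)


Input: ebebeeacd
Character frequencies:
  'a': 1
  'b': 2
  'c': 1
  'd': 1
  'e': 4
Scanning left to right for freq == 1:
  Position 0 ('e'): freq=4, skip
  Position 1 ('b'): freq=2, skip
  Position 2 ('e'): freq=4, skip
  Position 3 ('b'): freq=2, skip
  Position 4 ('e'): freq=4, skip
  Position 5 ('e'): freq=4, skip
  Position 6 ('a'): unique! => answer = 6

6


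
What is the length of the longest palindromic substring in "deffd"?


Input: "deffd"
Checking substrings for palindromes:
  [2:4] "ff" (len 2) => palindrome
Longest palindromic substring: "ff" with length 2

2


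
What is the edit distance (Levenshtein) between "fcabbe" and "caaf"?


Computing edit distance: "fcabbe" -> "caaf"
DP table:
           c    a    a    f
      0    1    2    3    4
  f   1    1    2    3    3
  c   2    1    2    3    4
  a   3    2    1    2    3
  b   4    3    2    2    3
  b   5    4    3    3    3
  e   6    5    4    4    4
Edit distance = dp[6][4] = 4

4


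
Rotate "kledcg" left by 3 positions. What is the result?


Input: "kledcg", rotate left by 3
First 3 characters: "kle"
Remaining characters: "dcg"
Concatenate remaining + first: "dcg" + "kle" = "dcgkle"

dcgkle


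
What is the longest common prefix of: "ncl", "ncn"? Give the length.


Words: ncl, ncn
  Position 0: all 'n' => match
  Position 1: all 'c' => match
  Position 2: ('l', 'n') => mismatch, stop
LCP = "nc" (length 2)

2


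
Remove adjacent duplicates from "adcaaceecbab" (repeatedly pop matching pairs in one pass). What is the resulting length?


Input: adcaaceecbab
Stack-based adjacent duplicate removal:
  Read 'a': push. Stack: a
  Read 'd': push. Stack: ad
  Read 'c': push. Stack: adc
  Read 'a': push. Stack: adca
  Read 'a': matches stack top 'a' => pop. Stack: adc
  Read 'c': matches stack top 'c' => pop. Stack: ad
  Read 'e': push. Stack: ade
  Read 'e': matches stack top 'e' => pop. Stack: ad
  Read 'c': push. Stack: adc
  Read 'b': push. Stack: adcb
  Read 'a': push. Stack: adcba
  Read 'b': push. Stack: adcbab
Final stack: "adcbab" (length 6)

6


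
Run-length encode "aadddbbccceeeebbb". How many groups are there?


Input: aadddbbccceeeebbb
Scanning for consecutive runs:
  Group 1: 'a' x 2 (positions 0-1)
  Group 2: 'd' x 3 (positions 2-4)
  Group 3: 'b' x 2 (positions 5-6)
  Group 4: 'c' x 3 (positions 7-9)
  Group 5: 'e' x 4 (positions 10-13)
  Group 6: 'b' x 3 (positions 14-16)
Total groups: 6

6


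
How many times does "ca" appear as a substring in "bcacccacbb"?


Searching for "ca" in "bcacccacbb"
Scanning each position:
  Position 0: "bc" => no
  Position 1: "ca" => MATCH
  Position 2: "ac" => no
  Position 3: "cc" => no
  Position 4: "cc" => no
  Position 5: "ca" => MATCH
  Position 6: "ac" => no
  Position 7: "cb" => no
  Position 8: "bb" => no
Total occurrences: 2

2


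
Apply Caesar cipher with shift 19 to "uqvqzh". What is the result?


Caesar cipher: shift "uqvqzh" by 19
  'u' (pos 20) + 19 = pos 13 = 'n'
  'q' (pos 16) + 19 = pos 9 = 'j'
  'v' (pos 21) + 19 = pos 14 = 'o'
  'q' (pos 16) + 19 = pos 9 = 'j'
  'z' (pos 25) + 19 = pos 18 = 's'
  'h' (pos 7) + 19 = pos 0 = 'a'
Result: njojsa

njojsa


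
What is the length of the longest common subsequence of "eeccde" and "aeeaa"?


LCS of "eeccde" and "aeeaa"
DP table:
           a    e    e    a    a
      0    0    0    0    0    0
  e   0    0    1    1    1    1
  e   0    0    1    2    2    2
  c   0    0    1    2    2    2
  c   0    0    1    2    2    2
  d   0    0    1    2    2    2
  e   0    0    1    2    2    2
LCS length = dp[6][5] = 2

2


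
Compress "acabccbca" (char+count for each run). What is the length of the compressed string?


Input: acabccbca
Runs:
  'a' x 1 => "a1"
  'c' x 1 => "c1"
  'a' x 1 => "a1"
  'b' x 1 => "b1"
  'c' x 2 => "c2"
  'b' x 1 => "b1"
  'c' x 1 => "c1"
  'a' x 1 => "a1"
Compressed: "a1c1a1b1c2b1c1a1"
Compressed length: 16

16


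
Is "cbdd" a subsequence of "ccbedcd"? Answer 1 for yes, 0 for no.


Check if "cbdd" is a subsequence of "ccbedcd"
Greedy scan:
  Position 0 ('c'): matches sub[0] = 'c'
  Position 1 ('c'): no match needed
  Position 2 ('b'): matches sub[1] = 'b'
  Position 3 ('e'): no match needed
  Position 4 ('d'): matches sub[2] = 'd'
  Position 5 ('c'): no match needed
  Position 6 ('d'): matches sub[3] = 'd'
All 4 characters matched => is a subsequence

1


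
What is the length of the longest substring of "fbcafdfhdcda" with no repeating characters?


Input: "fbcafdfhdcda"
Sliding window (track last position of each char):
  Position 0 ('f'): window [0,0] length 1 -- new best
  Position 1 ('b'): window [0,1] length 2 -- new best
  Position 2 ('c'): window [0,2] length 3 -- new best
  Position 3 ('a'): window [0,3] length 4 -- new best
  Position 4 ('f'): repeat (last at 0), move window start to 1
  Position 4 ('f'): window [1,4] length 4
  Position 5 ('d'): window [1,5] length 5 -- new best
  Position 6 ('f'): repeat (last at 4), move window start to 5
  Position 6 ('f'): window [5,6] length 2
  Position 7 ('h'): window [5,7] length 3
  Position 8 ('d'): repeat (last at 5), move window start to 6
  Position 8 ('d'): window [6,8] length 3
  Position 9 ('c'): window [6,9] length 4
  Position 10 ('d'): repeat (last at 8), move window start to 9
  Position 10 ('d'): window [9,10] length 2
  Position 11 ('a'): window [9,11] length 3
Longest substring with no repeats: "bcafd" with length 5

5


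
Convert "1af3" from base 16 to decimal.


Input: "1af3" in base 16
Positional expansion:
  Digit '1' (value 1) x 16^3 = 4096
  Digit 'a' (value 10) x 16^2 = 2560
  Digit 'f' (value 15) x 16^1 = 240
  Digit '3' (value 3) x 16^0 = 3
Sum = 6899

6899


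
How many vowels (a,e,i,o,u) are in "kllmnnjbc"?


Input: kllmnnjbc
Checking each character:
  'k' at position 0: consonant
  'l' at position 1: consonant
  'l' at position 2: consonant
  'm' at position 3: consonant
  'n' at position 4: consonant
  'n' at position 5: consonant
  'j' at position 6: consonant
  'b' at position 7: consonant
  'c' at position 8: consonant
Total vowels: 0

0


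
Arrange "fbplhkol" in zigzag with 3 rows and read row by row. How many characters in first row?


Zigzag "fbplhkol" into 3 rows:
Placing characters:
  'f' => row 0
  'b' => row 1
  'p' => row 2
  'l' => row 1
  'h' => row 0
  'k' => row 1
  'o' => row 2
  'l' => row 1
Rows:
  Row 0: "fh"
  Row 1: "blkl"
  Row 2: "po"
First row length: 2

2


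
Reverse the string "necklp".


Input: necklp
Reading characters right to left:
  Position 5: 'p'
  Position 4: 'l'
  Position 3: 'k'
  Position 2: 'c'
  Position 1: 'e'
  Position 0: 'n'
Reversed: plkcen

plkcen


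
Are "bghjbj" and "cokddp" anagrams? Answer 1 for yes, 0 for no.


Strings: "bghjbj", "cokddp"
Sorted first:  bbghjj
Sorted second: cddkop
Differ at position 0: 'b' vs 'c' => not anagrams

0


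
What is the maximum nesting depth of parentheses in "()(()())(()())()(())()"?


Input: "()(()())(()())()(())()"
Tracking depth:
  Position 0 '(': depth becomes 1
  Position 1 ')': depth becomes 0
  Position 2 '(': depth becomes 1
  Position 3 '(': depth becomes 2
  Position 4 ')': depth becomes 1
  Position 5 '(': depth becomes 2
  Position 6 ')': depth becomes 1
  Position 7 ')': depth becomes 0
  Position 8 '(': depth becomes 1
  Position 9 '(': depth becomes 2
  Position 10 ')': depth becomes 1
  Position 11 '(': depth becomes 2
  Position 12 ')': depth becomes 1
  Position 13 ')': depth becomes 0
  Position 14 '(': depth becomes 1
  Position 15 ')': depth becomes 0
  Position 16 '(': depth becomes 1
  Position 17 '(': depth becomes 2
  Position 18 ')': depth becomes 1
  Position 19 ')': depth becomes 0
  Position 20 '(': depth becomes 1
  Position 21 ')': depth becomes 0
Maximum depth reached: 2

2


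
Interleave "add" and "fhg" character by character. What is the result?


Interleaving "add" and "fhg":
  Position 0: 'a' from first, 'f' from second => "af"
  Position 1: 'd' from first, 'h' from second => "dh"
  Position 2: 'd' from first, 'g' from second => "dg"
Result: afdhdg

afdhdg


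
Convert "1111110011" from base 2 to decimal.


Input: "1111110011" in base 2
Positional expansion:
  Digit '1' (value 1) x 2^9 = 512
  Digit '1' (value 1) x 2^8 = 256
  Digit '1' (value 1) x 2^7 = 128
  Digit '1' (value 1) x 2^6 = 64
  Digit '1' (value 1) x 2^5 = 32
  Digit '1' (value 1) x 2^4 = 16
  Digit '0' (value 0) x 2^3 = 0
  Digit '0' (value 0) x 2^2 = 0
  Digit '1' (value 1) x 2^1 = 2
  Digit '1' (value 1) x 2^0 = 1
Sum = 1011

1011


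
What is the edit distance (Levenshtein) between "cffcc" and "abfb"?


Computing edit distance: "cffcc" -> "abfb"
DP table:
           a    b    f    b
      0    1    2    3    4
  c   1    1    2    3    4
  f   2    2    2    2    3
  f   3    3    3    2    3
  c   4    4    4    3    3
  c   5    5    5    4    4
Edit distance = dp[5][4] = 4

4


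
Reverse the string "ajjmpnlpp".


Input: ajjmpnlpp
Reading characters right to left:
  Position 8: 'p'
  Position 7: 'p'
  Position 6: 'l'
  Position 5: 'n'
  Position 4: 'p'
  Position 3: 'm'
  Position 2: 'j'
  Position 1: 'j'
  Position 0: 'a'
Reversed: pplnpmjja

pplnpmjja


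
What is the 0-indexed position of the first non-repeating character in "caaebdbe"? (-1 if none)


Input: caaebdbe
Character frequencies:
  'a': 2
  'b': 2
  'c': 1
  'd': 1
  'e': 2
Scanning left to right for freq == 1:
  Position 0 ('c'): unique! => answer = 0

0


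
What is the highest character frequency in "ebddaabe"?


Input: ebddaabe
Character counts:
  'a': 2
  'b': 2
  'd': 2
  'e': 2
Maximum frequency: 2

2


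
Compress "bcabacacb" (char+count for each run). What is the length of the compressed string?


Input: bcabacacb
Runs:
  'b' x 1 => "b1"
  'c' x 1 => "c1"
  'a' x 1 => "a1"
  'b' x 1 => "b1"
  'a' x 1 => "a1"
  'c' x 1 => "c1"
  'a' x 1 => "a1"
  'c' x 1 => "c1"
  'b' x 1 => "b1"
Compressed: "b1c1a1b1a1c1a1c1b1"
Compressed length: 18

18


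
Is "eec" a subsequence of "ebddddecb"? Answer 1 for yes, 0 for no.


Check if "eec" is a subsequence of "ebddddecb"
Greedy scan:
  Position 0 ('e'): matches sub[0] = 'e'
  Position 1 ('b'): no match needed
  Position 2 ('d'): no match needed
  Position 3 ('d'): no match needed
  Position 4 ('d'): no match needed
  Position 5 ('d'): no match needed
  Position 6 ('e'): matches sub[1] = 'e'
  Position 7 ('c'): matches sub[2] = 'c'
  Position 8 ('b'): no match needed
All 3 characters matched => is a subsequence

1


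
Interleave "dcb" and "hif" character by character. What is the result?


Interleaving "dcb" and "hif":
  Position 0: 'd' from first, 'h' from second => "dh"
  Position 1: 'c' from first, 'i' from second => "ci"
  Position 2: 'b' from first, 'f' from second => "bf"
Result: dhcibf

dhcibf


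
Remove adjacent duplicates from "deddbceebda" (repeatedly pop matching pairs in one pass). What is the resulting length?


Input: deddbceebda
Stack-based adjacent duplicate removal:
  Read 'd': push. Stack: d
  Read 'e': push. Stack: de
  Read 'd': push. Stack: ded
  Read 'd': matches stack top 'd' => pop. Stack: de
  Read 'b': push. Stack: deb
  Read 'c': push. Stack: debc
  Read 'e': push. Stack: debce
  Read 'e': matches stack top 'e' => pop. Stack: debc
  Read 'b': push. Stack: debcb
  Read 'd': push. Stack: debcbd
  Read 'a': push. Stack: debcbda
Final stack: "debcbda" (length 7)

7


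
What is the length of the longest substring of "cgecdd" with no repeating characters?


Input: "cgecdd"
Sliding window (track last position of each char):
  Position 0 ('c'): window [0,0] length 1 -- new best
  Position 1 ('g'): window [0,1] length 2 -- new best
  Position 2 ('e'): window [0,2] length 3 -- new best
  Position 3 ('c'): repeat (last at 0), move window start to 1
  Position 3 ('c'): window [1,3] length 3
  Position 4 ('d'): window [1,4] length 4 -- new best
  Position 5 ('d'): repeat (last at 4), move window start to 5
  Position 5 ('d'): window [5,5] length 1
Longest substring with no repeats: "gecd" with length 4

4


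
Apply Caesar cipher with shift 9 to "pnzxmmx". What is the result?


Caesar cipher: shift "pnzxmmx" by 9
  'p' (pos 15) + 9 = pos 24 = 'y'
  'n' (pos 13) + 9 = pos 22 = 'w'
  'z' (pos 25) + 9 = pos 8 = 'i'
  'x' (pos 23) + 9 = pos 6 = 'g'
  'm' (pos 12) + 9 = pos 21 = 'v'
  'm' (pos 12) + 9 = pos 21 = 'v'
  'x' (pos 23) + 9 = pos 6 = 'g'
Result: ywigvvg

ywigvvg


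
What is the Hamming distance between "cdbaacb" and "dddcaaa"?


Comparing "cdbaacb" and "dddcaaa" position by position:
  Position 0: 'c' vs 'd' => differ
  Position 1: 'd' vs 'd' => same
  Position 2: 'b' vs 'd' => differ
  Position 3: 'a' vs 'c' => differ
  Position 4: 'a' vs 'a' => same
  Position 5: 'c' vs 'a' => differ
  Position 6: 'b' vs 'a' => differ
Total differences (Hamming distance): 5

5


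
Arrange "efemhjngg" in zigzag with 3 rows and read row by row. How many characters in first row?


Zigzag "efemhjngg" into 3 rows:
Placing characters:
  'e' => row 0
  'f' => row 1
  'e' => row 2
  'm' => row 1
  'h' => row 0
  'j' => row 1
  'n' => row 2
  'g' => row 1
  'g' => row 0
Rows:
  Row 0: "ehg"
  Row 1: "fmjg"
  Row 2: "en"
First row length: 3

3


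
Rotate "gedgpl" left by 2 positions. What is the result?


Input: "gedgpl", rotate left by 2
First 2 characters: "ge"
Remaining characters: "dgpl"
Concatenate remaining + first: "dgpl" + "ge" = "dgplge"

dgplge


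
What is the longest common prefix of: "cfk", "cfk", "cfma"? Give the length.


Words: cfk, cfk, cfma
  Position 0: all 'c' => match
  Position 1: all 'f' => match
  Position 2: ('k', 'k', 'm') => mismatch, stop
LCP = "cf" (length 2)

2


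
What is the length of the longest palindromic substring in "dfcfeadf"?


Input: "dfcfeadf"
Checking substrings for palindromes:
  [1:4] "fcf" (len 3) => palindrome
Longest palindromic substring: "fcf" with length 3

3


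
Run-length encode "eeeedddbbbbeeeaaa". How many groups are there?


Input: eeeedddbbbbeeeaaa
Scanning for consecutive runs:
  Group 1: 'e' x 4 (positions 0-3)
  Group 2: 'd' x 3 (positions 4-6)
  Group 3: 'b' x 4 (positions 7-10)
  Group 4: 'e' x 3 (positions 11-13)
  Group 5: 'a' x 3 (positions 14-16)
Total groups: 5

5


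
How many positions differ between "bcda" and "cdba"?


Comparing "bcda" and "cdba" position by position:
  Position 0: 'b' vs 'c' => DIFFER
  Position 1: 'c' vs 'd' => DIFFER
  Position 2: 'd' vs 'b' => DIFFER
  Position 3: 'a' vs 'a' => same
Positions that differ: 3

3


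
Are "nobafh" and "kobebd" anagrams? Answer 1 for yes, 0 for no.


Strings: "nobafh", "kobebd"
Sorted first:  abfhno
Sorted second: bbdeko
Differ at position 0: 'a' vs 'b' => not anagrams

0


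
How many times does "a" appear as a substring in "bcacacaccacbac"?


Searching for "a" in "bcacacaccacbac"
Scanning each position:
  Position 0: "b" => no
  Position 1: "c" => no
  Position 2: "a" => MATCH
  Position 3: "c" => no
  Position 4: "a" => MATCH
  Position 5: "c" => no
  Position 6: "a" => MATCH
  Position 7: "c" => no
  Position 8: "c" => no
  Position 9: "a" => MATCH
  Position 10: "c" => no
  Position 11: "b" => no
  Position 12: "a" => MATCH
  Position 13: "c" => no
Total occurrences: 5

5


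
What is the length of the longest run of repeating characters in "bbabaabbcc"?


Input: "bbabaabbcc"
Scanning for longest run:
  Position 1 ('b'): continues run of 'b', length=2
  Position 2 ('a'): new char, reset run to 1
  Position 3 ('b'): new char, reset run to 1
  Position 4 ('a'): new char, reset run to 1
  Position 5 ('a'): continues run of 'a', length=2
  Position 6 ('b'): new char, reset run to 1
  Position 7 ('b'): continues run of 'b', length=2
  Position 8 ('c'): new char, reset run to 1
  Position 9 ('c'): continues run of 'c', length=2
Longest run: 'b' with length 2

2


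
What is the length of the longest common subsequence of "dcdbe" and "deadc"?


LCS of "dcdbe" and "deadc"
DP table:
           d    e    a    d    c
      0    0    0    0    0    0
  d   0    1    1    1    1    1
  c   0    1    1    1    1    2
  d   0    1    1    1    2    2
  b   0    1    1    1    2    2
  e   0    1    2    2    2    2
LCS length = dp[5][5] = 2

2


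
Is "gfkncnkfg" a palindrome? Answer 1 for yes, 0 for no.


Input: gfkncnkfg
Reversed: gfkncnkfg
  Compare pos 0 ('g') with pos 8 ('g'): match
  Compare pos 1 ('f') with pos 7 ('f'): match
  Compare pos 2 ('k') with pos 6 ('k'): match
  Compare pos 3 ('n') with pos 5 ('n'): match
Result: palindrome

1


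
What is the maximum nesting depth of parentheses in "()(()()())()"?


Input: "()(()()())()"
Tracking depth:
  Position 0 '(': depth becomes 1
  Position 1 ')': depth becomes 0
  Position 2 '(': depth becomes 1
  Position 3 '(': depth becomes 2
  Position 4 ')': depth becomes 1
  Position 5 '(': depth becomes 2
  Position 6 ')': depth becomes 1
  Position 7 '(': depth becomes 2
  Position 8 ')': depth becomes 1
  Position 9 ')': depth becomes 0
  Position 10 '(': depth becomes 1
  Position 11 ')': depth becomes 0
Maximum depth reached: 2

2


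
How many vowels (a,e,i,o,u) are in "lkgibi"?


Input: lkgibi
Checking each character:
  'l' at position 0: consonant
  'k' at position 1: consonant
  'g' at position 2: consonant
  'i' at position 3: vowel (running total: 1)
  'b' at position 4: consonant
  'i' at position 5: vowel (running total: 2)
Total vowels: 2

2


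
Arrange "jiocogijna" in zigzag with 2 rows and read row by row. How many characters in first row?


Zigzag "jiocogijna" into 2 rows:
Placing characters:
  'j' => row 0
  'i' => row 1
  'o' => row 0
  'c' => row 1
  'o' => row 0
  'g' => row 1
  'i' => row 0
  'j' => row 1
  'n' => row 0
  'a' => row 1
Rows:
  Row 0: "jooin"
  Row 1: "icgja"
First row length: 5

5


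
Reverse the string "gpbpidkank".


Input: gpbpidkank
Reading characters right to left:
  Position 9: 'k'
  Position 8: 'n'
  Position 7: 'a'
  Position 6: 'k'
  Position 5: 'd'
  Position 4: 'i'
  Position 3: 'p'
  Position 2: 'b'
  Position 1: 'p'
  Position 0: 'g'
Reversed: knakdipbpg

knakdipbpg


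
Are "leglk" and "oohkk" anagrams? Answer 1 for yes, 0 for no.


Strings: "leglk", "oohkk"
Sorted first:  egkll
Sorted second: hkkoo
Differ at position 0: 'e' vs 'h' => not anagrams

0


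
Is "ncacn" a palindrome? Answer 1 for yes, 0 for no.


Input: ncacn
Reversed: ncacn
  Compare pos 0 ('n') with pos 4 ('n'): match
  Compare pos 1 ('c') with pos 3 ('c'): match
Result: palindrome

1


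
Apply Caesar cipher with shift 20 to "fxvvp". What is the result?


Caesar cipher: shift "fxvvp" by 20
  'f' (pos 5) + 20 = pos 25 = 'z'
  'x' (pos 23) + 20 = pos 17 = 'r'
  'v' (pos 21) + 20 = pos 15 = 'p'
  'v' (pos 21) + 20 = pos 15 = 'p'
  'p' (pos 15) + 20 = pos 9 = 'j'
Result: zrppj

zrppj


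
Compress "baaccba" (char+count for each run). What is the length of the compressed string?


Input: baaccba
Runs:
  'b' x 1 => "b1"
  'a' x 2 => "a2"
  'c' x 2 => "c2"
  'b' x 1 => "b1"
  'a' x 1 => "a1"
Compressed: "b1a2c2b1a1"
Compressed length: 10

10


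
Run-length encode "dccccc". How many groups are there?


Input: dccccc
Scanning for consecutive runs:
  Group 1: 'd' x 1 (positions 0-0)
  Group 2: 'c' x 5 (positions 1-5)
Total groups: 2

2


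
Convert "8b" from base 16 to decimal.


Input: "8b" in base 16
Positional expansion:
  Digit '8' (value 8) x 16^1 = 128
  Digit 'b' (value 11) x 16^0 = 11
Sum = 139

139


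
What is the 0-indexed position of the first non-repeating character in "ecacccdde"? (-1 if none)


Input: ecacccdde
Character frequencies:
  'a': 1
  'c': 4
  'd': 2
  'e': 2
Scanning left to right for freq == 1:
  Position 0 ('e'): freq=2, skip
  Position 1 ('c'): freq=4, skip
  Position 2 ('a'): unique! => answer = 2

2


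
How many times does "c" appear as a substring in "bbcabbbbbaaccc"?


Searching for "c" in "bbcabbbbbaaccc"
Scanning each position:
  Position 0: "b" => no
  Position 1: "b" => no
  Position 2: "c" => MATCH
  Position 3: "a" => no
  Position 4: "b" => no
  Position 5: "b" => no
  Position 6: "b" => no
  Position 7: "b" => no
  Position 8: "b" => no
  Position 9: "a" => no
  Position 10: "a" => no
  Position 11: "c" => MATCH
  Position 12: "c" => MATCH
  Position 13: "c" => MATCH
Total occurrences: 4

4


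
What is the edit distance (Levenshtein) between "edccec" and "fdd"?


Computing edit distance: "edccec" -> "fdd"
DP table:
           f    d    d
      0    1    2    3
  e   1    1    2    3
  d   2    2    1    2
  c   3    3    2    2
  c   4    4    3    3
  e   5    5    4    4
  c   6    6    5    5
Edit distance = dp[6][3] = 5

5


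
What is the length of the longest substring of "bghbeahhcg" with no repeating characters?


Input: "bghbeahhcg"
Sliding window (track last position of each char):
  Position 0 ('b'): window [0,0] length 1 -- new best
  Position 1 ('g'): window [0,1] length 2 -- new best
  Position 2 ('h'): window [0,2] length 3 -- new best
  Position 3 ('b'): repeat (last at 0), move window start to 1
  Position 3 ('b'): window [1,3] length 3
  Position 4 ('e'): window [1,4] length 4 -- new best
  Position 5 ('a'): window [1,5] length 5 -- new best
  Position 6 ('h'): repeat (last at 2), move window start to 3
  Position 6 ('h'): window [3,6] length 4
  Position 7 ('h'): repeat (last at 6), move window start to 7
  Position 7 ('h'): window [7,7] length 1
  Position 8 ('c'): window [7,8] length 2
  Position 9 ('g'): window [7,9] length 3
Longest substring with no repeats: "ghbea" with length 5

5


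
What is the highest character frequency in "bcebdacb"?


Input: bcebdacb
Character counts:
  'a': 1
  'b': 3
  'c': 2
  'd': 1
  'e': 1
Maximum frequency: 3

3


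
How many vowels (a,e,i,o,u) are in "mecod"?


Input: mecod
Checking each character:
  'm' at position 0: consonant
  'e' at position 1: vowel (running total: 1)
  'c' at position 2: consonant
  'o' at position 3: vowel (running total: 2)
  'd' at position 4: consonant
Total vowels: 2

2


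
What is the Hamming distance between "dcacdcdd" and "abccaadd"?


Comparing "dcacdcdd" and "abccaadd" position by position:
  Position 0: 'd' vs 'a' => differ
  Position 1: 'c' vs 'b' => differ
  Position 2: 'a' vs 'c' => differ
  Position 3: 'c' vs 'c' => same
  Position 4: 'd' vs 'a' => differ
  Position 5: 'c' vs 'a' => differ
  Position 6: 'd' vs 'd' => same
  Position 7: 'd' vs 'd' => same
Total differences (Hamming distance): 5

5


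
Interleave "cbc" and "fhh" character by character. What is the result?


Interleaving "cbc" and "fhh":
  Position 0: 'c' from first, 'f' from second => "cf"
  Position 1: 'b' from first, 'h' from second => "bh"
  Position 2: 'c' from first, 'h' from second => "ch"
Result: cfbhch

cfbhch


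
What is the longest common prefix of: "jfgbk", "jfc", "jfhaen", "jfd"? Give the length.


Words: jfgbk, jfc, jfhaen, jfd
  Position 0: all 'j' => match
  Position 1: all 'f' => match
  Position 2: ('g', 'c', 'h', 'd') => mismatch, stop
LCP = "jf" (length 2)

2


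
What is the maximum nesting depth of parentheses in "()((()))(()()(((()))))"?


Input: "()((()))(()()(((()))))"
Tracking depth:
  Position 0 '(': depth becomes 1
  Position 1 ')': depth becomes 0
  Position 2 '(': depth becomes 1
  Position 3 '(': depth becomes 2
  Position 4 '(': depth becomes 3
  Position 5 ')': depth becomes 2
  Position 6 ')': depth becomes 1
  Position 7 ')': depth becomes 0
  Position 8 '(': depth becomes 1
  Position 9 '(': depth becomes 2
  Position 10 ')': depth becomes 1
  Position 11 '(': depth becomes 2
  Position 12 ')': depth becomes 1
  Position 13 '(': depth becomes 2
  Position 14 '(': depth becomes 3
  Position 15 '(': depth becomes 4
  Position 16 '(': depth becomes 5
  Position 17 ')': depth becomes 4
  Position 18 ')': depth becomes 3
  Position 19 ')': depth becomes 2
  Position 20 ')': depth becomes 1
  Position 21 ')': depth becomes 0
Maximum depth reached: 5

5


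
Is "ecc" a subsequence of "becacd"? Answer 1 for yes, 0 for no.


Check if "ecc" is a subsequence of "becacd"
Greedy scan:
  Position 0 ('b'): no match needed
  Position 1 ('e'): matches sub[0] = 'e'
  Position 2 ('c'): matches sub[1] = 'c'
  Position 3 ('a'): no match needed
  Position 4 ('c'): matches sub[2] = 'c'
  Position 5 ('d'): no match needed
All 3 characters matched => is a subsequence

1


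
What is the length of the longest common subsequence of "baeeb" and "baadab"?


LCS of "baeeb" and "baadab"
DP table:
           b    a    a    d    a    b
      0    0    0    0    0    0    0
  b   0    1    1    1    1    1    1
  a   0    1    2    2    2    2    2
  e   0    1    2    2    2    2    2
  e   0    1    2    2    2    2    2
  b   0    1    2    2    2    2    3
LCS length = dp[5][6] = 3

3


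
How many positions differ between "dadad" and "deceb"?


Comparing "dadad" and "deceb" position by position:
  Position 0: 'd' vs 'd' => same
  Position 1: 'a' vs 'e' => DIFFER
  Position 2: 'd' vs 'c' => DIFFER
  Position 3: 'a' vs 'e' => DIFFER
  Position 4: 'd' vs 'b' => DIFFER
Positions that differ: 4

4


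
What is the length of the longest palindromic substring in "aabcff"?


Input: "aabcff"
Checking substrings for palindromes:
  [0:2] "aa" (len 2) => palindrome
  [4:6] "ff" (len 2) => palindrome
Longest palindromic substring: "aa" with length 2

2


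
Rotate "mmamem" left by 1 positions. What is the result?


Input: "mmamem", rotate left by 1
First 1 characters: "m"
Remaining characters: "mamem"
Concatenate remaining + first: "mamem" + "m" = "mamemm"

mamemm


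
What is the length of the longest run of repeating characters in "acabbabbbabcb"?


Input: "acabbabbbabcb"
Scanning for longest run:
  Position 1 ('c'): new char, reset run to 1
  Position 2 ('a'): new char, reset run to 1
  Position 3 ('b'): new char, reset run to 1
  Position 4 ('b'): continues run of 'b', length=2
  Position 5 ('a'): new char, reset run to 1
  Position 6 ('b'): new char, reset run to 1
  Position 7 ('b'): continues run of 'b', length=2
  Position 8 ('b'): continues run of 'b', length=3
  Position 9 ('a'): new char, reset run to 1
  Position 10 ('b'): new char, reset run to 1
  Position 11 ('c'): new char, reset run to 1
  Position 12 ('b'): new char, reset run to 1
Longest run: 'b' with length 3

3


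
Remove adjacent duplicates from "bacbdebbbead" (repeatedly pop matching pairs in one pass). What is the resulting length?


Input: bacbdebbbead
Stack-based adjacent duplicate removal:
  Read 'b': push. Stack: b
  Read 'a': push. Stack: ba
  Read 'c': push. Stack: bac
  Read 'b': push. Stack: bacb
  Read 'd': push. Stack: bacbd
  Read 'e': push. Stack: bacbde
  Read 'b': push. Stack: bacbdeb
  Read 'b': matches stack top 'b' => pop. Stack: bacbde
  Read 'b': push. Stack: bacbdeb
  Read 'e': push. Stack: bacbdebe
  Read 'a': push. Stack: bacbdebea
  Read 'd': push. Stack: bacbdebead
Final stack: "bacbdebead" (length 10)

10


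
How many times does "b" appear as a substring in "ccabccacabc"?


Searching for "b" in "ccabccacabc"
Scanning each position:
  Position 0: "c" => no
  Position 1: "c" => no
  Position 2: "a" => no
  Position 3: "b" => MATCH
  Position 4: "c" => no
  Position 5: "c" => no
  Position 6: "a" => no
  Position 7: "c" => no
  Position 8: "a" => no
  Position 9: "b" => MATCH
  Position 10: "c" => no
Total occurrences: 2

2


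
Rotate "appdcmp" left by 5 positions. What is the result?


Input: "appdcmp", rotate left by 5
First 5 characters: "appdc"
Remaining characters: "mp"
Concatenate remaining + first: "mp" + "appdc" = "mpappdc"

mpappdc


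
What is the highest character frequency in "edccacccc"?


Input: edccacccc
Character counts:
  'a': 1
  'c': 6
  'd': 1
  'e': 1
Maximum frequency: 6

6
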